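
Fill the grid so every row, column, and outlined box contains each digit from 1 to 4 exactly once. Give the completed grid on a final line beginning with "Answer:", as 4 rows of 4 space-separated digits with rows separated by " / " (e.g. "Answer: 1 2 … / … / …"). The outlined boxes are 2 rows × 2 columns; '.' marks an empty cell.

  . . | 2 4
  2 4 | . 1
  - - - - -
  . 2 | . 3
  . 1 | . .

Step 1. [r4c3∈{4}] r4c3 is down to just 4 ⇒ r4c3=4.
Step 2. [r1c1∈{1,3}] across row 1, 1 lands solely at r1c1. So r1c1=1.
Step 3. [r3c3∈{1}] r3c3 is down to just 1 ⇒ r3c3=1.
Step 4. [r1c2∈{3}] r1c2's peers cover all but 3 ⇒ r1c2=3.
Step 5. [r4c4∈{2}] r4c4's peers cover all but 2. So r4c4=2.
Step 6. [r4c1∈{3}] r4c1 has the single candidate 3. So r4c1=3.
Step 7. [r2c3∈{3}] nothing but 3 survives at r2c3, so r2c3=3.
Step 8. [r3c1∈{4}] r3c1 has the single candidate 4 ⇒ r3c1=4.

Answer: 1 3 2 4 / 2 4 3 1 / 4 2 1 3 / 3 1 4 2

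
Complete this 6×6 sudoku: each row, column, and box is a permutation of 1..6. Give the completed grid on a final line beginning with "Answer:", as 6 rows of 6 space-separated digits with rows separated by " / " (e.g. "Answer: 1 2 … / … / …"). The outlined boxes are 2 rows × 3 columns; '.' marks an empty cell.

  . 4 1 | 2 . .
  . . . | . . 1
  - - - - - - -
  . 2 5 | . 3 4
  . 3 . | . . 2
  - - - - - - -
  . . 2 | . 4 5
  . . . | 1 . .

Step 1. [r3c4∈{6}] r3c4's peers cover all but 6. So r3c4=6.
Step 2. [r2c1∈{2,3,5,6}] 2 has one home in row 2: r2c1 ⇒ r2c1=2.
Step 3. [r5c4∈{3}] r5c4 is down to just 3. So r5c4=3.
Step 4. [r6c6∈{6}] only 6 remains possible at r6c6 ⇒ r6c6=6.
Step 5. [r2c3∈{3,6}] in row 2, 3 fits only at r2c3 ⇒ r2c3=3.
Step 6. [r6c1∈{3,4,5}] in row 6, 3 fits only at r6c1, so r6c1=3.
Step 7. [r4c1∈{1,4,6}] across col 1, 4 lands solely at r4c1, so r4c1=4.
Step 8. [r1c1∈{5,6}] in col 1, 5 fits only at r1c1, so r1c1=5.
Step 9. [r5c1∈{1,6}] r5c1 is the only open cell in col 1 admitting 6 ⇒ r5c1=6.
Step 10. [r4c4∈{5}] r4c4 has the single candidate 5, so r4c4=5.
Step 11. [r1c5∈{6}] nothing but 6 survives at r1c5, so r1c5=6.
Step 12. [r3c1∈{1}] only 1 remains possible at r3c1. So r3c1=1.
Step 13. [r1c6∈{3}] r1c6 is down to just 3. So r1c6=3.
Step 14. [r6c5∈{2}] nothing but 2 survives at r6c5. So r6c5=2.
Step 15. [r2c2∈{6}] r2c2 has the single candidate 6 ⇒ r2c2=6.
Step 16. [r2c5∈{5}] r2c5 is down to just 5 ⇒ r2c5=5.
Step 17. [r4c3∈{6}] r4c3 is down to just 6. So r4c3=6.
Step 18. [r5c2∈{1}] only 1 remains possible at r5c2. So r5c2=1.
Step 19. [r6c2∈{5}] r6c2 is down to just 5 ⇒ r6c2=5.
Step 20. [r2c4∈{4}] r2c4 is down to just 4. So r2c4=4.
Step 21. [r6c3∈{4}] r6c3 has the single candidate 4. So r6c3=4.
Step 22. [r4c5∈{1}] r4c5 is down to just 1. So r4c5=1.

Answer: 5 4 1 2 6 3 / 2 6 3 4 5 1 / 1 2 5 6 3 4 / 4 3 6 5 1 2 / 6 1 2 3 4 5 / 3 5 4 1 2 6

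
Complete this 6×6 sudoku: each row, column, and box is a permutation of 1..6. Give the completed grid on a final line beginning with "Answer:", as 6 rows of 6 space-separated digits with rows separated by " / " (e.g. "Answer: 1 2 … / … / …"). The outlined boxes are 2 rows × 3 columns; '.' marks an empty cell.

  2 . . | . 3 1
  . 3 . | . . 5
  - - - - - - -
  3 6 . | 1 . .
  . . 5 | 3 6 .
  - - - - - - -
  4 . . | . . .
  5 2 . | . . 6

Step 1. [r5c3∈{1,3,6}] in row 5, 6 fits only at r5c3. So r5c3=6.
Step 2. [r4c6∈{2,4}] row 4 places 2 nowhere but r4c6 ⇒ r4c6=2.
Step 3. [r1c3∈{4}] only 4 remains possible at r1c3 ⇒ r1c3=4.
Step 4. [r5c2∈{1}] r5c2 has the single candidate 1 ⇒ r5c2=1.
Step 5. [r3c5∈{4,5}] in row 3, 5 fits only at r3c5. So r3c5=5.
Step 6. [r6c4∈{4}] r6c4 is down to just 4 ⇒ r6c4=4.
Step 7. [r5c5∈{2}] r5c5 has the single candidate 2, so r5c5=2.
Step 8. [r2c1∈{1,6}] 6 has one home in col 1: r2c1. So r2c1=6.
Step 9. [r4c1∈{1}] only 1 remains possible at r4c1, so r4c1=1.
Step 10. [r2c5∈{4}] r2c5 is down to just 4 ⇒ r2c5=4.
Step 11. [r3c3∈{2}] r3c3 is down to just 2 ⇒ r3c3=2.
Step 12. [r5c4∈{5}] r5c4 has the single candidate 5 ⇒ r5c4=5.
Step 13. [r5c6∈{3}] r5c6 is down to just 3 ⇒ r5c6=3.
Step 14. [r3c6∈{4}] r3c6 has the single candidate 4 ⇒ r3c6=4.
Step 15. [r2c3∈{1}] nothing but 1 survives at r2c3 ⇒ r2c3=1.
Step 16. [r4c2∈{4}] only 4 remains possible at r4c2, so r4c2=4.
Step 17. [r2c4∈{2}] nothing but 2 survives at r2c4 ⇒ r2c4=2.
Step 18. [r6c3∈{3}] nothing but 3 survives at r6c3. So r6c3=3.
Step 19. [r1c2∈{5}] r1c2 is down to just 5, so r1c2=5.
Step 20. [r1c4∈{6}] r1c4 has the single candidate 6 ⇒ r1c4=6.
Step 21. [r6c5∈{1}] nothing but 1 survives at r6c5, so r6c5=1.

Answer: 2 5 4 6 3 1 / 6 3 1 2 4 5 / 3 6 2 1 5 4 / 1 4 5 3 6 2 / 4 1 6 5 2 3 / 5 2 3 4 1 6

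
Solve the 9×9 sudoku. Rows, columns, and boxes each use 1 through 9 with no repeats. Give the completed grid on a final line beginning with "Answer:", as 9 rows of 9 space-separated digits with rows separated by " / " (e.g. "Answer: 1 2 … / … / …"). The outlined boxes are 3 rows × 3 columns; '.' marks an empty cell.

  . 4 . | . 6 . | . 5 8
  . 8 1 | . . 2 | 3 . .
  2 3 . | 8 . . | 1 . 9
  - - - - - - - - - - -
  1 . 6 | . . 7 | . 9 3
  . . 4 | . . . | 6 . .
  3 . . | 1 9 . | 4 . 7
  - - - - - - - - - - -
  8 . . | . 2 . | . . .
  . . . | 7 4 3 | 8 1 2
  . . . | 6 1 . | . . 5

Step 1. [r2c1∈{5,6,7,9}] in box 1, 6 fits only at r2c1 ⇒ r2c1=6.
Step 2. [r3c3∈{5,7}] r3c3 is the only open cell in box 1 admitting 5 ⇒ r3c3=5.
Step 3. [r8c3∈{9}] r8c3's peers cover all but 9. So r8c3=9.
Step 4. [r2c4∈{4,5,9}] in row 2, 9 fits only at r2c4. So r2c4=9.
Step 5. [r5c2∈{2,5,7,9}] 9 has one home in col 2: r5c2 ⇒ r5c2=9.
Step 6. [r4c5∈{5,8}] row 4 places 8 nowhere but r4c5 ⇒ r4c5=8.
Step 7. [r5c6∈{5}] r5c6 has the single candidate 5 ⇒ r5c6=5.
Step 8. [r1c3∈{7}] only 7 remains possible at r1c3 ⇒ r1c3=7.
Step 9. [r6c2∈{2,5}] across row 6, 5 lands solely at r6c2, so r6c2=5.
Step 10. [r4c2∈{2}] r4c2 has the single candidate 2, so r4c2=2.
Step 11. [r9c2∈{7}] r9c2 has the single candidate 7, so r9c2=7.
Step 12. [r7c9∈{4,6}] in col 9, 6 fits only at r7c9, so r7c9=6.
Step 13. [r7c8∈{3,4,7}] row 7 places 4 nowhere but r7c8, so r7c8=4.
Step 14. [r9c7∈{9}] r9c7 is down to just 9 ⇒ r9c7=9.
Step 15. [r5c4∈{2,3}] col 4 places 2 nowhere but r5c4, so r5c4=2.
Step 16. [r2c8∈{7}] r2c8 has the single candidate 7, so r2c8=7.
Step 17. [r7c3∈{3}] r7c3 has the single candidate 3, so r7c3=3.
Step 18. [r6c8∈{2,8}] r6c8 is the only open cell in row 6 admitting 2, so r6c8=2.
Step 19. [r3c5∈{7}] r3c5's peers cover all but 7, so r3c5=7.
Step 20. [r1c6∈{1}] r1c6's peers cover all but 1. So r1c6=1.
Step 21. [r9c8∈{3}] only 3 remains possible at r9c8 ⇒ r9c8=3.
Step 22. [r4c4∈{4}] r4c4's peers cover all but 4, so r4c4=4.
Step 23. [r1c4∈{3}] only 3 remains possible at r1c4. So r1c4=3.
Step 24. [r5c5∈{3}] r5c5's peers cover all but 3. So r5c5=3.
Step 25. [r3c6∈{4}] r3c6's peers cover all but 4 ⇒ r3c6=4.
Step 26. [r4c7∈{5}] only 5 remains possible at r4c7, so r4c7=5.
Step 27. [r5c1∈{7}] r5c1's peers cover all but 7, so r5c1=7.
Step 28. [r7c6∈{9}] r7c6 is down to just 9, so r7c6=9.
Step 29. [r3c8∈{6}] r3c8's peers cover all but 6, so r3c8=6.
Step 30. [r5c9∈{1}] nothing but 1 survives at r5c9, so r5c9=1.
Step 31. [r9c6∈{8}] r9c6 is down to just 8 ⇒ r9c6=8.
Step 32. [r7c4∈{5}] r7c4's peers cover all but 5. So r7c4=5.
Step 33. [r8c1∈{5}] r8c1 is down to just 5 ⇒ r8c1=5.
Step 34. [r5c8∈{8}] r5c8 has the single candidate 8, so r5c8=8.
Step 35. [r6c3∈{8}] r6c3's peers cover all but 8. So r6c3=8.
Step 36. [r1c7∈{2}] r1c7's peers cover all but 2, so r1c7=2.
Step 37. [r9c1∈{4}] only 4 remains possible at r9c1. So r9c1=4.
Step 38. [r8c2∈{6}] r8c2 is down to just 6. So r8c2=6.
Step 39. [r7c2∈{1}] r7c2 has the single candidate 1, so r7c2=1.
Step 40. [r6c6∈{6}] only 6 remains possible at r6c6. So r6c6=6.
Step 41. [r2c5∈{5}] r2c5's peers cover all but 5 ⇒ r2c5=5.
Step 42. [r1c1∈{9}] r1c1 is down to just 9, so r1c1=9.
Step 43. [r2c9∈{4}] nothing but 4 survives at r2c9. So r2c9=4.
Step 44. [r9c3∈{2}] only 2 remains possible at r9c3 ⇒ r9c3=2.
Step 45. [r7c7∈{7}] nothing but 7 survives at r7c7. So r7c7=7.

Answer: 9 4 7 3 6 1 2 5 8 / 6 8 1 9 5 2 3 7 4 / 2 3 5 8 7 4 1 6 9 / 1 2 6 4 8 7 5 9 3 / 7 9 4 2 3 5 6 8 1 / 3 5 8 1 9 6 4 2 7 / 8 1 3 5 2 9 7 4 6 / 5 6 9 7 4 3 8 1 2 / 4 7 2 6 1 8 9 3 5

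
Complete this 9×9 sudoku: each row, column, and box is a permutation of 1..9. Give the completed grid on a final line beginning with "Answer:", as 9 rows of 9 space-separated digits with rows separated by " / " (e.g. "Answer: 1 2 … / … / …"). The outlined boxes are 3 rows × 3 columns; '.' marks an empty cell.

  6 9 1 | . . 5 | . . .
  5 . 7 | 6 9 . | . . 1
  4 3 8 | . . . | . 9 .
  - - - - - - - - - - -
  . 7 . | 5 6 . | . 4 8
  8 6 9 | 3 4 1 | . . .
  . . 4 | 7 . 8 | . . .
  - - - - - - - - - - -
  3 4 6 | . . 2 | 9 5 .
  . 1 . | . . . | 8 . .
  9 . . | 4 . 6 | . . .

Step 1. [r7c9∈{7}] r7c9 has the single candidate 7 ⇒ r7c9=7.
Step 2. [r9c5∈{1,3,5,7,8}] across row 9, 7 lands solely at r9c5. So r9c5=7.
Step 3. [r6c5∈{2}] nothing but 2 survives at r6c5 ⇒ r6c5=2.
Step 4. [r8c9∈{2,3,4,6}] r8c9 is the only open cell in row 8 admitting 4. So r8c9=4.
Step 5. [r1c7∈{2,3,4,7}] 4 has one home in row 1: r1c7, so r1c7=4.
Step 6. [r1c8∈{2,3,7,8}] r1c8 is the only open cell in row 1 admitting 7. So r1c8=7.
Step 7. [r5c8∈{2}] r5c8 has the single candidate 2 ⇒ r5c8=2.
Step 8. [r5c9∈{5}] r5c9 is down to just 5 ⇒ r5c9=5.
Step 9. [r6c1∈{1}] nothing but 1 survives at r6c1. So r6c1=1.
Step 10. [r9c8∈{1,3}] in col 8, 1 fits only at r9c8. So r9c8=1.
Step 11. [r2c2∈{2}] r2c2 has the single candidate 2, so r2c2=2.
Step 12. [r2c7∈{3}] nothing but 3 survives at r2c7. So r2c7=3.
Step 13. [r1c9∈{2}] r1c9 is down to just 2 ⇒ r1c9=2.
Step 14. [r8c6∈{3,9}] col 6 places 3 nowhere but r8c6. So r8c6=3.
Step 15. [r6c7∈{6}] r6c7 is down to just 6. So r6c7=6.
Step 16. [r4c1∈{2}] r4c1's peers cover all but 2 ⇒ r4c1=2.
Step 17. [r8c3∈{2,5}] across row 8, 2 lands solely at r8c3 ⇒ r8c3=2.
Step 18. [r3c5∈{1}] r3c5 is down to just 1. So r3c5=1.
Step 19. [r1c4∈{8}] r1c4's peers cover all but 8 ⇒ r1c4=8.
Step 20. [r6c2∈{5}] r6c2's peers cover all but 5. So r6c2=5.
Step 21. [r9c9∈{3}] r9c9 has the single candidate 3 ⇒ r9c9=3.
Step 22. [r2c6∈{4}] r2c6 has the single candidate 4. So r2c6=4.
Step 23. [r9c2∈{8}] r9c2's peers cover all but 8 ⇒ r9c2=8.
Step 24. [r8c5∈{5}] r8c5 is down to just 5. So r8c5=5.
Step 25. [r7c4∈{1}] r7c4 is down to just 1, so r7c4=1.
Step 26. [r8c8∈{6}] r8c8's peers cover all but 6, so r8c8=6.
Step 27. [r7c5∈{8}] r7c5's peers cover all but 8. So r7c5=8.
Step 28. [r9c7∈{2}] r9c7 is down to just 2. So r9c7=2.
Step 29. [r9c3∈{5}] r9c3's peers cover all but 5. So r9c3=5.
Step 30. [r8c4∈{9}] nothing but 9 survives at r8c4 ⇒ r8c4=9.
Step 31. [r3c9∈{6}] r3c9 is down to just 6 ⇒ r3c9=6.
Step 32. [r6c8∈{3}] only 3 remains possible at r6c8, so r6c8=3.
Step 33. [r3c6∈{7}] nothing but 7 survives at r3c6, so r3c6=7.
Step 34. [r4c3∈{3}] r4c3 has the single candidate 3, so r4c3=3.
Step 35. [r5c7∈{7}] r5c7 is down to just 7 ⇒ r5c7=7.
Step 36. [r3c4∈{2}] r3c4 has the single candidate 2. So r3c4=2.
Step 37. [r4c7∈{1}] r4c7 is down to just 1. So r4c7=1.
Step 38. [r8c1∈{7}] nothing but 7 survives at r8c1. So r8c1=7.
Step 39. [r3c7∈{5}] nothing but 5 survives at r3c7. So r3c7=5.
Step 40. [r4c6∈{9}] r4c6's peers cover all but 9, so r4c6=9.
Step 41. [r6c9∈{9}] nothing but 9 survives at r6c9 ⇒ r6c9=9.
Step 42. [r2c8∈{8}] only 8 remains possible at r2c8 ⇒ r2c8=8.
Step 43. [r1c5∈{3}] r1c5 is down to just 3 ⇒ r1c5=3.

Answer: 6 9 1 8 3 5 4 7 2 / 5 2 7 6 9 4 3 8 1 / 4 3 8 2 1 7 5 9 6 / 2 7 3 5 6 9 1 4 8 / 8 6 9 3 4 1 7 2 5 / 1 5 4 7 2 8 6 3 9 / 3 4 6 1 8 2 9 5 7 / 7 1 2 9 5 3 8 6 4 / 9 8 5 4 7 6 2 1 3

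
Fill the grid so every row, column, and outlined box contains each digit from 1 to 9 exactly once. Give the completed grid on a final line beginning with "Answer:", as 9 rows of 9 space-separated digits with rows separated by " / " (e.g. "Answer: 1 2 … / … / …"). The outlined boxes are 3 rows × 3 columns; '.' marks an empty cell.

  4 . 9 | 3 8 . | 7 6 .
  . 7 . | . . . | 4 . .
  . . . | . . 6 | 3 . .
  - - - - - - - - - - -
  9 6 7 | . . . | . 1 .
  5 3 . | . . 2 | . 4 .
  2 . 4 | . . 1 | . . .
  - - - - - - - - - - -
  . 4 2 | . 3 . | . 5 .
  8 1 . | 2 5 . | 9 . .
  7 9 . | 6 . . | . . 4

Step 1. [r1c6∈{5}] only 5 remains possible at r1c6 ⇒ r1c6=5.
Step 2. [r2c6∈{9}] r2c6 is down to just 9. So r2c6=9.
Step 3. [r2c4∈{1}] r2c4 has the single candidate 1, so r2c4=1.
Step 4. [r6c2∈{8}] only 8 remains possible at r6c2, so r6c2=8.
Step 5. [r9c6∈{8}] nothing but 8 survives at r9c6, so r9c6=8.
Step 6. [r7c1∈{6}] r7c1 has the single candidate 6 ⇒ r7c1=6.
Step 7. [r3c2∈{2,5}] in col 2, 5 fits only at r3c2, so r3c2=5.
Step 8. [r8c3∈{3}] only 3 remains possible at r8c3, so r8c3=3.
Step 9. [r2c9∈{2,5,8}] r2c9 is the only open cell in row 2 admitting 5, so r2c9=5.
Step 10. [r8c8∈{7}] nothing but 7 survives at r8c8 ⇒ r8c8=7.
Step 11. [r1c9∈{1,2}] across row 1, 1 lands solely at r1c9. So r1c9=1.
Step 12. [r7c9∈{8}] r7c9's peers cover all but 8 ⇒ r7c9=8.
Step 13. [r7c4∈{7,9}] r7c4 is the only open cell in row 7 admitting 9 ⇒ r7c4=9.
Step 14. [r4c5∈{4}] r4c5's peers cover all but 4. So r4c5=4.
Step 15. [r2c5∈{2}] r2c5 has the single candidate 2. So r2c5=2.
Step 16. [r3c5∈{7}] r3c5 is down to just 7, so r3c5=7.
Step 17. [r9c8∈{2,3}] 3 has one home in row 9: r9c8, so r9c8=3.
Step 18. [r6c8∈{9}] r6c8's peers cover all but 9 ⇒ r6c8=9.
Step 19. [r6c5∈{6}] r6c5 has the single candidate 6 ⇒ r6c5=6.
Step 20. [r2c8∈{8}] only 8 remains possible at r2c8. So r2c8=8.
Step 21. [r5c7∈{6,8}] col 7 places 6 nowhere but r5c7. So r5c7=6.
Step 22. [r4c7∈{2,5,8}] col 7 places 8 nowhere but r4c7, so r4c7=8.
Step 23. [r4c9∈{2,3}] across row 4, 2 lands solely at r4c9, so r4c9=2.
Step 24. [r5c9∈{7}] r5c9 has the single candidate 7. So r5c9=7.
Step 25. [r5c3∈{1}] r5c3's peers cover all but 1 ⇒ r5c3=1.
Step 26. [r6c7∈{5}] r6c7 has the single candidate 5, so r6c7=5.
Step 27. [r7c7∈{1}] r7c7 is down to just 1. So r7c7=1.
Step 28. [r3c3∈{8}] r3c3 is down to just 8 ⇒ r3c3=8.
Step 29. [r5c4∈{8}] r5c4 is down to just 8 ⇒ r5c4=8.
Step 30. [r7c6∈{7}] r7c6's peers cover all but 7, so r7c6=7.
Step 31. [r4c6∈{3}] only 3 remains possible at r4c6 ⇒ r4c6=3.
Step 32. [r3c4∈{4}] nothing but 4 survives at r3c4 ⇒ r3c4=4.
Step 33. [r2c1∈{3}] only 3 remains possible at r2c1, so r2c1=3.
Step 34. [r9c3∈{5}] r9c3's peers cover all but 5. So r9c3=5.
Step 35. [r3c8∈{2}] r3c8 has the single candidate 2 ⇒ r3c8=2.
Step 36. [r6c9∈{3}] r6c9 is down to just 3 ⇒ r6c9=3.
Step 37. [r5c5∈{9}] nothing but 9 survives at r5c5, so r5c5=9.
Step 38. [r2c3∈{6}] r2c3 has the single candidate 6 ⇒ r2c3=6.
Step 39. [r1c2∈{2}] nothing but 2 survives at r1c2. So r1c2=2.
Step 40. [r9c5∈{1}] r9c5 is down to just 1, so r9c5=1.
Step 41. [r8c9∈{6}] nothing but 6 survives at r8c9, so r8c9=6.
Step 42. [r3c1∈{1}] only 1 remains possible at r3c1. So r3c1=1.
Step 43. [r9c7∈{2}] r9c7's peers cover all but 2. So r9c7=2.
Step 44. [r8c6∈{4}] only 4 remains possible at r8c6, so r8c6=4.
Step 45. [r6c4∈{7}] r6c4 has the single candidate 7, so r6c4=7.
Step 46. [r3c9∈{9}] only 9 remains possible at r3c9. So r3c9=9.
Step 47. [r4c4∈{5}] nothing but 5 survives at r4c4, so r4c4=5.

Answer: 4 2 9 3 8 5 7 6 1 / 3 7 6 1 2 9 4 8 5 / 1 5 8 4 7 6 3 2 9 / 9 6 7 5 4 3 8 1 2 / 5 3 1 8 9 2 6 4 7 / 2 8 4 7 6 1 5 9 3 / 6 4 2 9 3 7 1 5 8 / 8 1 3 2 5 4 9 7 6 / 7 9 5 6 1 8 2 3 4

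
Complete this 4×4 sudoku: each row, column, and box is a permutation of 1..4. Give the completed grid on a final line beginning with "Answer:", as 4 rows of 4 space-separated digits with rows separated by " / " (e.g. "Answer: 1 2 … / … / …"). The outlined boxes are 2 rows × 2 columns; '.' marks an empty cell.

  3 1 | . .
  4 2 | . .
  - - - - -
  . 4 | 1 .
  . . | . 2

Step 1. [r3c4∈{3}] nothing but 3 survives at r3c4. So r3c4=3.
Step 2. [r1c4∈{4}] r1c4's peers cover all but 4. So r1c4=4.
Step 3. [r4c1∈{1}] nothing but 1 survives at r4c1, so r4c1=1.
Step 4. [r2c4∈{1}] r2c4's peers cover all but 1 ⇒ r2c4=1.
Step 5. [r1c3∈{2}] r1c3 is down to just 2. So r1c3=2.
Step 6. [r2c3∈{3}] nothing but 3 survives at r2c3. So r2c3=3.
Step 7. [r4c3∈{4}] only 4 remains possible at r4c3, so r4c3=4.
Step 8. [r3c1∈{2}] nothing but 2 survives at r3c1 ⇒ r3c1=2.
Step 9. [r4c2∈{3}] only 3 remains possible at r4c2. So r4c2=3.

Answer: 3 1 2 4 / 4 2 3 1 / 2 4 1 3 / 1 3 4 2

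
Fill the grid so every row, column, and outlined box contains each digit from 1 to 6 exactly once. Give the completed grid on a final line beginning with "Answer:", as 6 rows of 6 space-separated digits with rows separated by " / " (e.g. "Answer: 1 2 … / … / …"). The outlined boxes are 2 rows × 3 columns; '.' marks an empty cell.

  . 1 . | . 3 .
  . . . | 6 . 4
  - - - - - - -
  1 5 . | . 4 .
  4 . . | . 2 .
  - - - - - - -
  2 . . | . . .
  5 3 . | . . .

Step 1. [r3c4∈{3}] r3c4 has the single candidate 3, so r3c4=3.
Step 2. [r1c3∈{2,4,5,6}] 4 has one home in row 1: r1c3. So r1c3=4.
Step 3. [r4c2∈{6}] r4c2's peers cover all but 6, so r4c2=6.
Step 4. [r6c4∈{1,2,4}] across row 6, 4 lands solely at r6c4, so r6c4=4.
Step 5. [r6c6∈{1,2,6}] in row 6, 2 fits only at r6c6 ⇒ r6c6=2.
Step 6. [r1c6∈{5}] r1c6 has the single candidate 5. So r1c6=5.
Step 7. [r5c5∈{1,5,6}] r5c5 is the only open cell in col 5 admitting 5, so r5c5=5.
Step 8. [r5c4∈{1}] r5c4's peers cover all but 1, so r5c4=1.
Step 9. [r2c3∈{2,3,5}] r2c3 is the only open cell in row 2 admitting 5, so r2c3=5.
Step 10. [r5c3∈{6}] nothing but 6 survives at r5c3, so r5c3=6.
Step 11. [r6c3∈{1}] nothing but 1 survives at r6c3. So r6c3=1.
Step 12. [r4c6∈{1}] only 1 remains possible at r4c6, so r4c6=1.
Step 13. [r3c3∈{2}] r3c3 has the single candidate 2, so r3c3=2.
Step 14. [r2c1∈{3}] r2c1 has the single candidate 3. So r2c1=3.
Step 15. [r4c4∈{5}] nothing but 5 survives at r4c4 ⇒ r4c4=5.
Step 16. [r1c4∈{2}] r1c4's peers cover all but 2 ⇒ r1c4=2.
Step 17. [r3c6∈{6}] r3c6's peers cover all but 6, so r3c6=6.
Step 18. [r5c2∈{4}] only 4 remains possible at r5c2, so r5c2=4.
Step 19. [r4c3∈{3}] r4c3 has the single candidate 3 ⇒ r4c3=3.
Step 20. [r5c6∈{3}] r5c6 has the single candidate 3 ⇒ r5c6=3.
Step 21. [r1c1∈{6}] r1c1 has the single candidate 6. So r1c1=6.
Step 22. [r2c5∈{1}] r2c5 has the single candidate 1, so r2c5=1.
Step 23. [r2c2∈{2}] r2c2's peers cover all but 2 ⇒ r2c2=2.
Step 24. [r6c5∈{6}] r6c5's peers cover all but 6 ⇒ r6c5=6.

Answer: 6 1 4 2 3 5 / 3 2 5 6 1 4 / 1 5 2 3 4 6 / 4 6 3 5 2 1 / 2 4 6 1 5 3 / 5 3 1 4 6 2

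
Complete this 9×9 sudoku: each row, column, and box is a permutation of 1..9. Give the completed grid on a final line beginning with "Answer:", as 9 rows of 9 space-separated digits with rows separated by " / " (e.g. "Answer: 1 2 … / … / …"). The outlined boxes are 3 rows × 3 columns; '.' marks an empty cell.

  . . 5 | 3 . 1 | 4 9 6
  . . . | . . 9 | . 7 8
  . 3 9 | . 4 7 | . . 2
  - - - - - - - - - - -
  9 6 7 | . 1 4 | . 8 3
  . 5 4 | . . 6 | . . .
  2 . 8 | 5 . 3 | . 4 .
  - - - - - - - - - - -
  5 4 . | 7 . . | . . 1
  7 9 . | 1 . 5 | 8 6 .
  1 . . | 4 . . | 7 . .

Step 1. [r5c4∈{2,8,9}] col 4 places 9 nowhere but r5c4, so r5c4=9.
Step 2. [r5c5∈{2,7,8}] across row 5, 8 lands solely at r5c5, so r5c5=8.
Step 3. [r1c5∈{2}] r1c5's peers cover all but 2, so r1c5=2.
Step 4. [r8c3∈{2,3}] across row 8, 2 lands solely at r8c3, so r8c3=2.
Step 5. [r2c4∈{6}] r2c4 has the single candidate 6 ⇒ r2c4=6.
Step 6. [r2c7∈{1,3,5}] 3 has one home in row 2: r2c7. So r2c7=3.
Step 7. [r6c7∈{1,6,9}] r6c7 is the only open cell in row 6 admitting 6 ⇒ r6c7=6.
Step 8. [r7c7∈{2,9}] across col 7, 9 lands solely at r7c7. So r7c7=9.
Step 9. [r7c6∈{2,8}] across row 7, 8 lands solely at r7c6, so r7c6=8.
Step 10. [r7c8∈{2,3}] row 7 places 2 nowhere but r7c8, so r7c8=2.
Step 11. [r9c8∈{3,5}] 3 has one home in col 8: r9c8, so r9c8=3.
Step 12. [r3c8∈{1,5}] across col 8, 5 lands solely at r3c8. So r3c8=5.
Step 13. [r9c3∈{6}] nothing but 6 survives at r9c3 ⇒ r9c3=6.
Step 14. [r1c1∈{8}] r1c1's peers cover all but 8. So r1c1=8.
Step 15. [r5c7∈{1,2}] in row 5, 2 fits only at r5c7. So r5c7=2.
Step 16. [r6c2∈{1}] r6c2's peers cover all but 1. So r6c2=1.
Step 17. [r7c3∈{3}] r7c3 has the single candidate 3, so r7c3=3.
Step 18. [r6c5∈{7}] nothing but 7 survives at r6c5, so r6c5=7.
Step 19. [r4c4∈{2}] r4c4 has the single candidate 2 ⇒ r4c4=2.
Step 20. [r5c8∈{1}] r5c8 has the single candidate 1, so r5c8=1.
Step 21. [r3c1∈{6}] r3c1's peers cover all but 6, so r3c1=6.
Step 22. [r7c5∈{6}] only 6 remains possible at r7c5. So r7c5=6.
Step 23. [r8c5∈{3}] nothing but 3 survives at r8c5 ⇒ r8c5=3.
Step 24. [r3c4∈{8}] r3c4 has the single candidate 8. So r3c4=8.
Step 25. [r4c7∈{5}] r4c7 is down to just 5 ⇒ r4c7=5.
Step 26. [r5c1∈{3}] only 3 remains possible at r5c1. So r5c1=3.
Step 27. [r9c2∈{8}] r9c2 has the single candidate 8 ⇒ r9c2=8.
Step 28. [r2c1∈{4}] only 4 remains possible at r2c1 ⇒ r2c1=4.
Step 29. [r2c5∈{5}] r2c5 is down to just 5, so r2c5=5.
Step 30. [r8c9∈{4}] only 4 remains possible at r8c9. So r8c9=4.
Step 31. [r9c5∈{9}] nothing but 9 survives at r9c5 ⇒ r9c5=9.
Step 32. [r3c7∈{1}] r3c7 has the single candidate 1 ⇒ r3c7=1.
Step 33. [r9c9∈{5}] only 5 remains possible at r9c9. So r9c9=5.
Step 34. [r9c6∈{2}] r9c6's peers cover all but 2 ⇒ r9c6=2.
Step 35. [r2c2∈{2}] r2c2's peers cover all but 2, so r2c2=2.
Step 36. [r2c3∈{1}] nothing but 1 survives at r2c3, so r2c3=1.
Step 37. [r6c9∈{9}] nothing but 9 survives at r6c9. So r6c9=9.
Step 38. [r5c9∈{7}] r5c9's peers cover all but 7. So r5c9=7.
Step 39. [r1c2∈{7}] nothing but 7 survives at r1c2 ⇒ r1c2=7.

Answer: 8 7 5 3 2 1 4 9 6 / 4 2 1 6 5 9 3 7 8 / 6 3 9 8 4 7 1 5 2 / 9 6 7 2 1 4 5 8 3 / 3 5 4 9 8 6 2 1 7 / 2 1 8 5 7 3 6 4 9 / 5 4 3 7 6 8 9 2 1 / 7 9 2 1 3 5 8 6 4 / 1 8 6 4 9 2 7 3 5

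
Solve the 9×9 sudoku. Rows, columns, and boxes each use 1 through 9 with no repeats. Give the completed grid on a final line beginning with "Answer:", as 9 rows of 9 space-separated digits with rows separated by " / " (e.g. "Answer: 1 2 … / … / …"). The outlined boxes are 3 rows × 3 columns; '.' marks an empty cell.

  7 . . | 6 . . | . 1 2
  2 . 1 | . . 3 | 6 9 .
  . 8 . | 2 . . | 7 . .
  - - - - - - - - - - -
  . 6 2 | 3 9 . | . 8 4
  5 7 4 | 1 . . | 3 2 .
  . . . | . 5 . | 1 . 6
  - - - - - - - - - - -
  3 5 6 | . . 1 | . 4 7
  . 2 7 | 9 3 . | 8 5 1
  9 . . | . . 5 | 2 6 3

Step 1. [r7c4∈{8}] only 8 remains possible at r7c4. So r7c4=8.
Step 2. [r2c2∈{4}] only 4 remains possible at r2c2. So r2c2=4.
Step 3. [r6c6∈{2,4,7,8}] across row 6, 2 lands solely at r6c6, so r6c6=2.
Step 4. [r1c7∈{4,5}] col 7 places 4 nowhere but r1c7, so r1c7=4.
Step 5. [r1c3∈{3,5,9}] across row 1, 5 lands solely at r1c3. So r1c3=5.
Step 6. [r1c5∈{8}] r1c5's peers cover all but 8 ⇒ r1c5=8.
Step 7. [r1c2∈{3,9}] row 1 places 3 nowhere but r1c2. So r1c2=3.
Step 8. [r2c5∈{7}] r2c5 has the single candidate 7, so r2c5=7.
Step 9. [r9c5∈{4}] r9c5 is down to just 4. So r9c5=4.
Step 10. [r3c3∈{9}] r3c3's peers cover all but 9. So r3c3=9.
Step 11. [r6c1∈{8}] r6c1's peers cover all but 8, so r6c1=8.
Step 12. [r6c8∈{7}] only 7 remains possible at r6c8. So r6c8=7.
Step 13. [r8c6∈{6}] r8c6 is down to just 6, so r8c6=6.
Step 14. [r3c9∈{5}] r3c9 is down to just 5 ⇒ r3c9=5.
Step 15. [r7c7∈{9}] r7c7 has the single candidate 9, so r7c7=9.
Step 16. [r9c3∈{8}] r9c3 is down to just 8, so r9c3=8.
Step 17. [r5c6∈{8}] r5c6's peers cover all but 8. So r5c6=8.
Step 18. [r4c7∈{5}] nothing but 5 survives at r4c7 ⇒ r4c7=5.
Step 19. [r8c1∈{4}] only 4 remains possible at r8c1. So r8c1=4.
Step 20. [r3c5∈{1}] r3c5's peers cover all but 1, so r3c5=1.
Step 21. [r5c5∈{6}] r5c5's peers cover all but 6 ⇒ r5c5=6.
Step 22. [r6c2∈{9}] only 9 remains possible at r6c2, so r6c2=9.
Step 23. [r2c4∈{5}] nothing but 5 survives at r2c4. So r2c4=5.
Step 24. [r9c2∈{1}] only 1 remains possible at r9c2, so r9c2=1.
Step 25. [r1c6∈{9}] r1c6 has the single candidate 9. So r1c6=9.
Step 26. [r2c9∈{8}] only 8 remains possible at r2c9 ⇒ r2c9=8.
Step 27. [r9c4∈{7}] r9c4 is down to just 7 ⇒ r9c4=7.
Step 28. [r3c6∈{4}] r3c6's peers cover all but 4, so r3c6=4.
Step 29. [r5c9∈{9}] nothing but 9 survives at r5c9, so r5c9=9.
Step 30. [r7c5∈{2}] r7c5 is down to just 2, so r7c5=2.
Step 31. [r6c4∈{4}] r6c4 has the single candidate 4. So r6c4=4.
Step 32. [r3c8∈{3}] only 3 remains possible at r3c8 ⇒ r3c8=3.
Step 33. [r4c1∈{1}] nothing but 1 survives at r4c1, so r4c1=1.
Step 34. [r4c6∈{7}] r4c6's peers cover all but 7 ⇒ r4c6=7.
Step 35. [r6c3∈{3}] r6c3 is down to just 3 ⇒ r6c3=3.
Step 36. [r3c1∈{6}] r3c1 is down to just 6 ⇒ r3c1=6.

Answer: 7 3 5 6 8 9 4 1 2 / 2 4 1 5 7 3 6 9 8 / 6 8 9 2 1 4 7 3 5 / 1 6 2 3 9 7 5 8 4 / 5 7 4 1 6 8 3 2 9 / 8 9 3 4 5 2 1 7 6 / 3 5 6 8 2 1 9 4 7 / 4 2 7 9 3 6 8 5 1 / 9 1 8 7 4 5 2 6 3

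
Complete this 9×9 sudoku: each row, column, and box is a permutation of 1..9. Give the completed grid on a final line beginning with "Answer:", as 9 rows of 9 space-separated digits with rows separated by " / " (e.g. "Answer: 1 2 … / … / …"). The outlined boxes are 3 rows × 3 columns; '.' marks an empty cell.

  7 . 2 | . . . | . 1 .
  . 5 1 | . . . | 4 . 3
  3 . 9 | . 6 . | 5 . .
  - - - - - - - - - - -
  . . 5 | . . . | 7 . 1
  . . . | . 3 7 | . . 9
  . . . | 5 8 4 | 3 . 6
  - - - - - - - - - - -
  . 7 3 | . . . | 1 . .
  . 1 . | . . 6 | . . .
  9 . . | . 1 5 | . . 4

Step 1. [r6c8∈{2}] r6c8 has the single candidate 2 ⇒ r6c8=2.
Step 2. [r1c9∈{8}] r1c9 is down to just 8 ⇒ r1c9=8.
Step 3. [r5c7∈{8}] r5c7 has the single candidate 8 ⇒ r5c7=8.
Step 4. [r3c9∈{2,7}] r3c9 is the only open cell in box 3 admitting 2, so r3c9=2.
Step 5. [r4c2∈{2,3,4,6,8,9}] 3 has one home in row 4: r4c2. So r4c2=3.
Step 6. [r4c1∈{2,4,6,8}] in row 4, 8 fits only at r4c1 ⇒ r4c1=8.
Step 7. [r8c9∈{5,7}] across col 9, 7 lands solely at r8c9. So r8c9=7.
Step 8. [r2c5∈{2,7,9}] across col 5, 7 lands solely at r2c5 ⇒ r2c5=7.
Step 9. [r5c4∈{1,2,6}] box 5 places 1 nowhere but r5c4. So r5c4=1.
Step 10. [r3c2∈{4,8}] 8 has one home in box 1: r3c2 ⇒ r3c2=8.
Step 11. [r3c4∈{4}] r3c4's peers cover all but 4. So r3c4=4.
Step 12. [r2c1∈{6}] only 6 remains possible at r2c1, so r2c1=6.
Step 13. [r2c8∈{9}] r2c8 has the single candidate 9 ⇒ r2c8=9.
Step 14. [r7c8∈{5,6,8}] in row 7, 6 fits only at r7c8. So r7c8=6.
Step 15. [r9c4∈{2,3,7,8}] row 9 places 7 nowhere but r9c4 ⇒ r9c4=7.
Step 16. [r8c4∈{2,3,8,9}] r8c4 is the only open cell in box 8 admitting 3 ⇒ r8c4=3.
Step 17. [r1c4∈{9}] r1c4 is down to just 9 ⇒ r1c4=9.
Step 18. [r7c9∈{5}] r7c9 is down to just 5. So r7c9=5.
Step 19. [r9c7∈{2}] r9c7 is down to just 2. So r9c7=2.
Step 20. [r5c2∈{2,4,6}] col 2 places 2 nowhere but r5c2 ⇒ r5c2=2.
Step 21. [r5c1∈{4}] only 4 remains possible at r5c1, so r5c1=4.
Step 22. [r7c1∈{2}] r7c1 has the single candidate 2, so r7c1=2.
Step 23. [r8c5∈{2,4,9}] in row 8, 2 fits only at r8c5, so r8c5=2.
Step 24. [r7c4∈{8}] only 8 remains possible at r7c4. So r7c4=8.
Step 25. [r2c4∈{2}] nothing but 2 survives at r2c4, so r2c4=2.
Step 26. [r7c6∈{9}] only 9 remains possible at r7c6, so r7c6=9.
Step 27. [r8c8∈{8}] r8c8 is down to just 8, so r8c8=8.
Step 28. [r9c2∈{6}] nothing but 6 survives at r9c2 ⇒ r9c2=6.
Step 29. [r4c8∈{4}] r4c8's peers cover all but 4, so r4c8=4.
Step 30. [r2c6∈{8}] nothing but 8 survives at r2c6 ⇒ r2c6=8.
Step 31. [r3c8∈{7}] r3c8 has the single candidate 7 ⇒ r3c8=7.
Step 32. [r3c6∈{1}] only 1 remains possible at r3c6, so r3c6=1.
Step 33. [r6c1∈{1}] nothing but 1 survives at r6c1. So r6c1=1.
Step 34. [r8c7∈{9}] r8c7 has the single candidate 9. So r8c7=9.
Step 35. [r9c8∈{3}] r9c8's peers cover all but 3 ⇒ r9c8=3.
Step 36. [r1c7∈{6}] nothing but 6 survives at r1c7 ⇒ r1c7=6.
Step 37. [r1c5∈{5}] nothing but 5 survives at r1c5 ⇒ r1c5=5.
Step 38. [r9c3∈{8}] only 8 remains possible at r9c3, so r9c3=8.
Step 39. [r6c3∈{7}] only 7 remains possible at r6c3. So r6c3=7.
Step 40. [r1c6∈{3}] only 3 remains possible at r1c6. So r1c6=3.
Step 41. [r8c3∈{4}] r8c3's peers cover all but 4 ⇒ r8c3=4.
Step 42. [r5c3∈{6}] only 6 remains possible at r5c3, so r5c3=6.
Step 43. [r7c5∈{4}] r7c5 is down to just 4. So r7c5=4.
Step 44. [r5c8∈{5}] r5c8's peers cover all but 5 ⇒ r5c8=5.
Step 45. [r4c5∈{9}] r4c5 has the single candidate 9 ⇒ r4c5=9.
Step 46. [r4c6∈{2}] r4c6 has the single candidate 2. So r4c6=2.
Step 47. [r1c2∈{4}] r1c2 has the single candidate 4. So r1c2=4.
Step 48. [r8c1∈{5}] only 5 remains possible at r8c1 ⇒ r8c1=5.
Step 49. [r6c2∈{9}] r6c2's peers cover all but 9 ⇒ r6c2=9.
Step 50. [r4c4∈{6}] nothing but 6 survives at r4c4 ⇒ r4c4=6.

Answer: 7 4 2 9 5 3 6 1 8 / 6 5 1 2 7 8 4 9 3 / 3 8 9 4 6 1 5 7 2 / 8 3 5 6 9 2 7 4 1 / 4 2 6 1 3 7 8 5 9 / 1 9 7 5 8 4 3 2 6 / 2 7 3 8 4 9 1 6 5 / 5 1 4 3 2 6 9 8 7 / 9 6 8 7 1 5 2 3 4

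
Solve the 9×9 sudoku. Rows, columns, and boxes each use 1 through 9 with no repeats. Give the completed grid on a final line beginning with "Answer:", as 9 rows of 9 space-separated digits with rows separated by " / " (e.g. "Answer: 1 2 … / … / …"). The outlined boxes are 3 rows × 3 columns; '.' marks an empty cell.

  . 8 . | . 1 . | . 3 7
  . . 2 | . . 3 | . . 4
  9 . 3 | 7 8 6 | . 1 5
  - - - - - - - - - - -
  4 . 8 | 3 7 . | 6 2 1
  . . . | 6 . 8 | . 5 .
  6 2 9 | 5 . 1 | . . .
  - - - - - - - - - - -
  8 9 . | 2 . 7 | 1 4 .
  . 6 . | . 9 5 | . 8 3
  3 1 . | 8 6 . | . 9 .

Step 1. [r6c7∈{3,4,7,8}] r6c7 is the only open cell in row 6 admitting 3. So r6c7=3.
Step 2. [r5c7∈{4,7,9}] 4 has one home in col 7: r5c7. So r5c7=4.
Step 3. [r3c7∈{2}] r3c7's peers cover all but 2 ⇒ r3c7=2.
Step 4. [r1c7∈{9}] r1c7 has the single candidate 9, so r1c7=9.
Step 5. [r8c7∈{7}] r8c7 has the single candidate 7. So r8c7=7.
Step 6. [r8c3∈{4}] r8c3 is down to just 4. So r8c3=4.
Step 7. [r2c1∈{1,5,7}] r2c1 is the only open cell in row 2 admitting 1. So r2c1=1.
Step 8. [r2c2∈{5,7}] in row 2, 7 fits only at r2c2. So r2c2=7.
Step 9. [r9c3∈{5,7}] in row 9, 7 fits only at r9c3. So r9c3=7.
Step 10. [r1c4∈{4}] only 4 remains possible at r1c4 ⇒ r1c4=4.
Step 11. [r1c3∈{5,6}] in row 1, 6 fits only at r1c3. So r1c3=6.
Step 12. [r5c5∈{2}] nothing but 2 survives at r5c5, so r5c5=2.
Step 13. [r8c1∈{2}] nothing but 2 survives at r8c1, so r8c1=2.
Step 14. [r1c1∈{5}] r1c1 has the single candidate 5, so r1c1=5.
Step 15. [r8c4∈{1}] r8c4 is down to just 1, so r8c4=1.
Step 16. [r4c2∈{5}] r4c2 has the single candidate 5, so r4c2=5.
Step 17. [r7c5∈{3}] r7c5's peers cover all but 3 ⇒ r7c5=3.
Step 18. [r2c8∈{6}] r2c8 is down to just 6, so r2c8=6.
Step 19. [r9c9∈{2}] r9c9 has the single candidate 2 ⇒ r9c9=2.
Step 20. [r5c1∈{7}] only 7 remains possible at r5c1 ⇒ r5c1=7.
Step 21. [r6c9∈{8}] r6c9's peers cover all but 8 ⇒ r6c9=8.
Step 22. [r9c7∈{5}] r9c7 is down to just 5. So r9c7=5.
Step 23. [r2c7∈{8}] r2c7 has the single candidate 8, so r2c7=8.
Step 24. [r2c4∈{9}] only 9 remains possible at r2c4. So r2c4=9.
Step 25. [r3c2∈{4}] r3c2 is down to just 4 ⇒ r3c2=4.
Step 26. [r5c2∈{3}] r5c2's peers cover all but 3. So r5c2=3.
Step 27. [r5c9∈{9}] r5c9's peers cover all but 9 ⇒ r5c9=9.
Step 28. [r2c5∈{5}] r2c5's peers cover all but 5, so r2c5=5.
Step 29. [r4c6∈{9}] only 9 remains possible at r4c6 ⇒ r4c6=9.
Step 30. [r6c5∈{4}] only 4 remains possible at r6c5, so r6c5=4.
Step 31. [r6c8∈{7}] r6c8 has the single candidate 7. So r6c8=7.
Step 32. [r7c9∈{6}] r7c9 has the single candidate 6 ⇒ r7c9=6.
Step 33. [r7c3∈{5}] r7c3 is down to just 5, so r7c3=5.
Step 34. [r5c3∈{1}] r5c3 has the single candidate 1. So r5c3=1.
Step 35. [r9c6∈{4}] r9c6's peers cover all but 4 ⇒ r9c6=4.
Step 36. [r1c6∈{2}] only 2 remains possible at r1c6 ⇒ r1c6=2.

Answer: 5 8 6 4 1 2 9 3 7 / 1 7 2 9 5 3 8 6 4 / 9 4 3 7 8 6 2 1 5 / 4 5 8 3 7 9 6 2 1 / 7 3 1 6 2 8 4 5 9 / 6 2 9 5 4 1 3 7 8 / 8 9 5 2 3 7 1 4 6 / 2 6 4 1 9 5 7 8 3 / 3 1 7 8 6 4 5 9 2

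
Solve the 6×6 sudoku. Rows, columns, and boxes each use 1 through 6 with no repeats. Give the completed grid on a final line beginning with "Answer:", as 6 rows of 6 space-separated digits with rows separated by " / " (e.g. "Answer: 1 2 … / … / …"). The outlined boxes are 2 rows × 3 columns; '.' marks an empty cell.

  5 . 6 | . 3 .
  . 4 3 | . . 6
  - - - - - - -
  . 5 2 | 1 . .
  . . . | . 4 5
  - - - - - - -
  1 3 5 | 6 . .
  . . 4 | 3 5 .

Step 1. [r2c1∈{2}] nothing but 2 survives at r2c1, so r2c1=2.
Step 2. [r6c1∈{6}] only 6 remains possible at r6c1, so r6c1=6.
Step 3. [r6c6∈{1,2}] r6c6 is the only open cell in row 6 admitting 1. So r6c6=1.
Step 4. [r5c6∈{2,4}] 4 has one home in row 5: r5c6 ⇒ r5c6=4.
Step 5. [r4c1∈{3}] only 3 remains possible at r4c1 ⇒ r4c1=3.
Step 6. [r1c4∈{2,4}] in row 1, 4 fits only at r1c4. So r1c4=4.
Step 7. [r1c2∈{1}] r1c2 has the single candidate 1, so r1c2=1.
Step 8. [r4c3∈{1}] r4c3's peers cover all but 1. So r4c3=1.
Step 9. [r1c6∈{2}] r1c6's peers cover all but 2. So r1c6=2.
Step 10. [r2c4∈{5}] only 5 remains possible at r2c4. So r2c4=5.
Step 11. [r2c5∈{1}] r2c5's peers cover all but 1, so r2c5=1.
Step 12. [r3c1∈{4}] r3c1's peers cover all but 4. So r3c1=4.
Step 13. [r4c4∈{2}] nothing but 2 survives at r4c4 ⇒ r4c4=2.
Step 14. [r4c2∈{6}] only 6 remains possible at r4c2, so r4c2=6.
Step 15. [r3c5∈{6}] nothing but 6 survives at r3c5. So r3c5=6.
Step 16. [r3c6∈{3}] r3c6 is down to just 3. So r3c6=3.
Step 17. [r6c2∈{2}] r6c2 is down to just 2 ⇒ r6c2=2.
Step 18. [r5c5∈{2}] r5c5 is down to just 2 ⇒ r5c5=2.

Answer: 5 1 6 4 3 2 / 2 4 3 5 1 6 / 4 5 2 1 6 3 / 3 6 1 2 4 5 / 1 3 5 6 2 4 / 6 2 4 3 5 1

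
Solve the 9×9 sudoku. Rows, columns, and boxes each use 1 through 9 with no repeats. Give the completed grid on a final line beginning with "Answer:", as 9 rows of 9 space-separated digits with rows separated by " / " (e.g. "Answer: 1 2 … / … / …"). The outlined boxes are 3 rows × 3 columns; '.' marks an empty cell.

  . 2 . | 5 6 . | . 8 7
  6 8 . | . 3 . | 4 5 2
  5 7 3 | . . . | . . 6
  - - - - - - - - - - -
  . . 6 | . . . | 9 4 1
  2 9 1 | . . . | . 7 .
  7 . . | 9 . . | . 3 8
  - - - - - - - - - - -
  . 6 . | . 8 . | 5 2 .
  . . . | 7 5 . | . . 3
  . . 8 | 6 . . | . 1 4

Step 1. [r2c4∈{1}] nothing but 1 survives at r2c4. So r2c4=1.
Step 2. [r1c1∈{1,4,9}] r1c1 is the only open cell in box 1 admitting 1 ⇒ r1c1=1.
Step 3. [r7c6∈{1,3,4,9}] across row 7, 1 lands solely at r7c6, so r7c6=1.
Step 4. [r5c5∈{4}] only 4 remains possible at r5c5. So r5c5=4.
Step 5. [r1c3∈{4,9}] r1c3 is the only open cell in box 1 admitting 4 ⇒ r1c3=4.
Step 6. [r1c6∈{9}] r1c6 has the single candidate 9 ⇒ r1c6=9.
Step 7. [r3c5∈{2}] r3c5 is down to just 2. So r3c5=2.
Step 8. [r9c6∈{2,3}] in row 9, 2 fits only at r9c6, so r9c6=2.
Step 9. [r7c4∈{3,4}] box 8 places 3 nowhere but r7c4. So r7c4=3.
Step 10. [r5c4∈{8}] r5c4 has the single candidate 8 ⇒ r5c4=8.
Step 11. [r6c3∈{5}] r6c3's peers cover all but 5, so r6c3=5.
Step 12. [r8c6∈{4}] r8c6 is down to just 4. So r8c6=4.
Step 13. [r8c1∈{9}] r8c1's peers cover all but 9, so r8c1=9.
Step 14. [r5c6∈{3,5,6}] r5c6 is the only open cell in row 5 admitting 3. So r5c6=3.
Step 15. [r5c7∈{6}] r5c7 is down to just 6, so r5c7=6.
Step 16. [r4c2∈{3}] r4c2 has the single candidate 3. So r4c2=3.
Step 17. [r4c5∈{7}] r4c5 is down to just 7 ⇒ r4c5=7.
Step 18. [r6c2∈{4}] nothing but 4 survives at r6c2, so r6c2=4.
Step 19. [r3c4∈{4}] only 4 remains possible at r3c4, so r3c4=4.
Step 20. [r7c3∈{7}] only 7 remains possible at r7c3. So r7c3=7.
Step 21. [r6c5∈{1}] only 1 remains possible at r6c5, so r6c5=1.
Step 22. [r4c1∈{8}] only 8 remains possible at r4c1, so r4c1=8.
Step 23. [r7c1∈{4}] nothing but 4 survives at r7c1 ⇒ r7c1=4.
Step 24. [r8c3∈{2}] only 2 remains possible at r8c3 ⇒ r8c3=2.
Step 25. [r9c7∈{7}] r9c7's peers cover all but 7. So r9c7=7.
Step 26. [r7c9∈{9}] r7c9's peers cover all but 9, so r7c9=9.
Step 27. [r1c7∈{3}] nothing but 3 survives at r1c7, so r1c7=3.
Step 28. [r4c4∈{2}] r4c4 is down to just 2, so r4c4=2.
Step 29. [r6c7∈{2}] r6c7 has the single candidate 2 ⇒ r6c7=2.
Step 30. [r5c9∈{5}] only 5 remains possible at r5c9 ⇒ r5c9=5.
Step 31. [r6c6∈{6}] only 6 remains possible at r6c6, so r6c6=6.
Step 32. [r4c6∈{5}] nothing but 5 survives at r4c6. So r4c6=5.
Step 33. [r8c8∈{6}] only 6 remains possible at r8c8, so r8c8=6.
Step 34. [r3c7∈{1}] r3c7 has the single candidate 1. So r3c7=1.
Step 35. [r3c8∈{9}] only 9 remains possible at r3c8. So r3c8=9.
Step 36. [r9c5∈{9}] r9c5 has the single candidate 9 ⇒ r9c5=9.
Step 37. [r2c3∈{9}] only 9 remains possible at r2c3. So r2c3=9.
Step 38. [r8c7∈{8}] nothing but 8 survives at r8c7. So r8c7=8.
Step 39. [r3c6∈{8}] r3c6's peers cover all but 8, so r3c6=8.
Step 40. [r8c2∈{1}] only 1 remains possible at r8c2 ⇒ r8c2=1.
Step 41. [r9c2∈{5}] r9c2 has the single candidate 5. So r9c2=5.
Step 42. [r9c1∈{3}] r9c1 has the single candidate 3 ⇒ r9c1=3.
Step 43. [r2c6∈{7}] only 7 remains possible at r2c6 ⇒ r2c6=7.

Answer: 1 2 4 5 6 9 3 8 7 / 6 8 9 1 3 7 4 5 2 / 5 7 3 4 2 8 1 9 6 / 8 3 6 2 7 5 9 4 1 / 2 9 1 8 4 3 6 7 5 / 7 4 5 9 1 6 2 3 8 / 4 6 7 3 8 1 5 2 9 / 9 1 2 7 5 4 8 6 3 / 3 5 8 6 9 2 7 1 4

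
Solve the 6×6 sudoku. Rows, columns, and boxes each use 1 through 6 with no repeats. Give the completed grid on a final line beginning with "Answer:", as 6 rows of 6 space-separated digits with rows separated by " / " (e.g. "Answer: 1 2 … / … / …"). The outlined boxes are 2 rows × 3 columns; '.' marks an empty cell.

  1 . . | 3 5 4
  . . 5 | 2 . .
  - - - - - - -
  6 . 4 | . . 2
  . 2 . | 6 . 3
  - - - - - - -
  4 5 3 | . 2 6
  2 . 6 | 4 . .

Step 1. [r3c5∈{1}] r3c5 has the single candidate 1. So r3c5=1.
Step 2. [r2c2∈{3,4,6}] in row 2, 4 fits only at r2c2 ⇒ r2c2=4.
Step 3. [r2c6∈{1}] r2c6 has the single candidate 1. So r2c6=1.
Step 4. [r1c3∈{2}] only 2 remains possible at r1c3 ⇒ r1c3=2.
Step 5. [r6c2∈{1}] r6c2's peers cover all but 1. So r6c2=1.
Step 6. [r2c5∈{6}] r2c5 is down to just 6. So r2c5=6.
Step 7. [r4c3∈{1}] nothing but 1 survives at r4c3. So r4c3=1.
Step 8. [r5c4∈{1}] r5c4's peers cover all but 1, so r5c4=1.
Step 9. [r3c4∈{5}] r3c4 has the single candidate 5 ⇒ r3c4=5.
Step 10. [r2c1∈{3}] nothing but 3 survives at r2c1. So r2c1=3.
Step 11. [r6c6∈{5}] r6c6 is down to just 5. So r6c6=5.
Step 12. [r1c2∈{6}] nothing but 6 survives at r1c2. So r1c2=6.
Step 13. [r6c5∈{3}] r6c5 is down to just 3. So r6c5=3.
Step 14. [r4c1∈{5}] r4c1 has the single candidate 5, so r4c1=5.
Step 15. [r4c5∈{4}] only 4 remains possible at r4c5 ⇒ r4c5=4.
Step 16. [r3c2∈{3}] r3c2 is down to just 3 ⇒ r3c2=3.

Answer: 1 6 2 3 5 4 / 3 4 5 2 6 1 / 6 3 4 5 1 2 / 5 2 1 6 4 3 / 4 5 3 1 2 6 / 2 1 6 4 3 5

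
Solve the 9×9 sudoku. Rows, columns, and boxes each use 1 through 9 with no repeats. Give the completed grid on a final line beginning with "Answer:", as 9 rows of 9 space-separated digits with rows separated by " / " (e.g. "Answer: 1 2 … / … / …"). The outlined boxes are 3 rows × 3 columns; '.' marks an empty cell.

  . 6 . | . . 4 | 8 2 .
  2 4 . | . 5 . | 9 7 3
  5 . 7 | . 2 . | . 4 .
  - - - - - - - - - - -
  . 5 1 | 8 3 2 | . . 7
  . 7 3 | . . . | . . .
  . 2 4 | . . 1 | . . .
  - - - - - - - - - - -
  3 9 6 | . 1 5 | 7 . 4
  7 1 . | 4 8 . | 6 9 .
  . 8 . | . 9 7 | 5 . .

Step 1. [r9c4∈{2,3,6}] across row 9, 6 lands solely at r9c4. So r9c4=6.
Step 2. [r4c8∈{6}] r4c8 has the single candidate 6. So r4c8=6.
Step 3. [r1c4∈{1,3,7,9}] row 1 places 3 nowhere but r1c4. So r1c4=3.
Step 4. [r3c7∈{1}] r3c7's peers cover all but 1 ⇒ r3c7=1.
Step 5. [r3c6∈{6,8,9}] row 3 places 8 nowhere but r3c6 ⇒ r3c6=8.
Step 6. [r5c6∈{6,9}] in col 6, 9 fits only at r5c6, so r5c6=9.
Step 7. [r5c4∈{5}] r5c4 is down to just 5 ⇒ r5c4=5.
Step 8. [r6c8∈{3,5,8}] in col 8, 5 fits only at r6c8 ⇒ r6c8=5.
Step 9. [r8c9∈{2}] r8c9's peers cover all but 2 ⇒ r8c9=2.
Step 10. [r5c5∈{4,6}] 4 has one home in col 5: r5c5. So r5c5=4.
Step 11. [r4c1∈{9}] only 9 remains possible at r4c1. So r4c1=9.
Step 12. [r6c5∈{6,7}] across col 5, 6 lands solely at r6c5 ⇒ r6c5=6.
Step 13. [r6c1∈{8}] r6c1 is down to just 8 ⇒ r6c1=8.
Step 14. [r5c9∈{1,8}] in col 9, 8 fits only at r5c9. So r5c9=8.
Step 15. [r5c8∈{1}] r5c8 is down to just 1, so r5c8=1.
Step 16. [r4c7∈{4}] r4c7's peers cover all but 4. So r4c7=4.
Step 17. [r1c5∈{7}] only 7 remains possible at r1c5 ⇒ r1c5=7.
Step 18. [r8c6∈{3}] nothing but 3 survives at r8c6. So r8c6=3.
Step 19. [r1c1∈{1}] r1c1 is down to just 1, so r1c1=1.
Step 20. [r3c9∈{6}] r3c9 is down to just 6 ⇒ r3c9=6.
Step 21. [r6c9∈{9}] only 9 remains possible at r6c9 ⇒ r6c9=9.
Step 22. [r8c3∈{5}] r8c3 is down to just 5 ⇒ r8c3=5.
Step 23. [r2c3∈{8}] r2c3's peers cover all but 8, so r2c3=8.
Step 24. [r1c9∈{5}] r1c9's peers cover all but 5. So r1c9=5.
Step 25. [r9c8∈{3}] only 3 remains possible at r9c8 ⇒ r9c8=3.
Step 26. [r5c1∈{6}] nothing but 6 survives at r5c1, so r5c1=6.
Step 27. [r5c7∈{2}] r5c7 has the single candidate 2. So r5c7=2.
Step 28. [r2c6∈{6}] r2c6 has the single candidate 6. So r2c6=6.
Step 29. [r3c4∈{9}] only 9 remains possible at r3c4. So r3c4=9.
Step 30. [r9c1∈{4}] r9c1 has the single candidate 4. So r9c1=4.
Step 31. [r6c7∈{3}] only 3 remains possible at r6c7 ⇒ r6c7=3.
Step 32. [r7c8∈{8}] r7c8 is down to just 8, so r7c8=8.
Step 33. [r2c4∈{1}] r2c4 has the single candidate 1. So r2c4=1.
Step 34. [r6c4∈{7}] r6c4's peers cover all but 7 ⇒ r6c4=7.
Step 35. [r3c2∈{3}] r3c2 has the single candidate 3. So r3c2=3.
Step 36. [r9c9∈{1}] r9c9 has the single candidate 1, so r9c9=1.
Step 37. [r9c3∈{2}] r9c3 is down to just 2. So r9c3=2.
Step 38. [r7c4∈{2}] only 2 remains possible at r7c4, so r7c4=2.
Step 39. [r1c3∈{9}] only 9 remains possible at r1c3 ⇒ r1c3=9.

Answer: 1 6 9 3 7 4 8 2 5 / 2 4 8 1 5 6 9 7 3 / 5 3 7 9 2 8 1 4 6 / 9 5 1 8 3 2 4 6 7 / 6 7 3 5 4 9 2 1 8 / 8 2 4 7 6 1 3 5 9 / 3 9 6 2 1 5 7 8 4 / 7 1 5 4 8 3 6 9 2 / 4 8 2 6 9 7 5 3 1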